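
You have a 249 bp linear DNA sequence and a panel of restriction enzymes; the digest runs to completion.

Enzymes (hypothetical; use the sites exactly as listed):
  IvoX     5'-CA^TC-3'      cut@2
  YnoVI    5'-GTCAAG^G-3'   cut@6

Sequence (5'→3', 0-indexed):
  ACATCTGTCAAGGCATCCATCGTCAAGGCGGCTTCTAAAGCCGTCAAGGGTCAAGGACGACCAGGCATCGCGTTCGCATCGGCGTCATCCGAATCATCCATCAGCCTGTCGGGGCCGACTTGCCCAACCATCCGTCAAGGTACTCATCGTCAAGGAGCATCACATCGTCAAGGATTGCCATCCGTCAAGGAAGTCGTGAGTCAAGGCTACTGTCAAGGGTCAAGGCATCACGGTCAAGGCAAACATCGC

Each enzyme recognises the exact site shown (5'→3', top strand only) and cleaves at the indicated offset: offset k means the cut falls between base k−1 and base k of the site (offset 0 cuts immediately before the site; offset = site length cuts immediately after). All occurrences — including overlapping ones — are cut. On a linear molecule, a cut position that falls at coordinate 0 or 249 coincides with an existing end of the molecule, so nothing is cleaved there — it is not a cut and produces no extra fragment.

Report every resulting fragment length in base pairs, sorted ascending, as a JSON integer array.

[3,3,3,4,4,4,5,5,7,7,7,7,8,8,8,8,9,9,9,9,9,11,11,12,12,16,21,30]

Scan for sites:
  IvoX (CATC, off=2): starts [1, 13, 17, 65, 76, 85, 94, 98, 128, 144, 157, 162, 178, 225, 243] → cuts [3, 15, 19, 67, 78, 87, 96, 100, 130, 146, 159, 164, 180, 227, 245]
  YnoVI (GTCAAGG, off=6): starts [6, 21, 42, 49, 133, 148, 166, 183, 199, 211, 218, 232] → cuts [12, 27, 48, 55, 139, 154, 172, 189, 205, 217, 224, 238]

All cut coordinates (distinct, sorted): [3, 12, 15, 19, 27, 48, 55, 67, 78, 87, 96, 100, 130, 139, 146, 154, 159, 164, 172, 180, 189, 205, 217, 224, 227, 238, 245]

Fragments:
  [0,3): 3 bp
  [3,12): 9 bp
  [12,15): 3 bp
  [15,19): 4 bp
  [19,27): 8 bp
  [27,48): 21 bp
  [48,55): 7 bp
  [55,67): 12 bp
  [67,78): 11 bp
  [78,87): 9 bp
  [87,96): 9 bp
  [96,100): 4 bp
  [100,130): 30 bp
  [130,139): 9 bp
  [139,146): 7 bp
  [146,154): 8 bp
  [154,159): 5 bp
  [159,164): 5 bp
  [164,172): 8 bp
  [172,180): 8 bp
  [180,189): 9 bp
  [189,205): 16 bp
  [205,217): 12 bp
  [217,224): 7 bp
  [224,227): 3 bp
  [227,238): 11 bp
  [238,245): 7 bp
  [245,249): 4 bp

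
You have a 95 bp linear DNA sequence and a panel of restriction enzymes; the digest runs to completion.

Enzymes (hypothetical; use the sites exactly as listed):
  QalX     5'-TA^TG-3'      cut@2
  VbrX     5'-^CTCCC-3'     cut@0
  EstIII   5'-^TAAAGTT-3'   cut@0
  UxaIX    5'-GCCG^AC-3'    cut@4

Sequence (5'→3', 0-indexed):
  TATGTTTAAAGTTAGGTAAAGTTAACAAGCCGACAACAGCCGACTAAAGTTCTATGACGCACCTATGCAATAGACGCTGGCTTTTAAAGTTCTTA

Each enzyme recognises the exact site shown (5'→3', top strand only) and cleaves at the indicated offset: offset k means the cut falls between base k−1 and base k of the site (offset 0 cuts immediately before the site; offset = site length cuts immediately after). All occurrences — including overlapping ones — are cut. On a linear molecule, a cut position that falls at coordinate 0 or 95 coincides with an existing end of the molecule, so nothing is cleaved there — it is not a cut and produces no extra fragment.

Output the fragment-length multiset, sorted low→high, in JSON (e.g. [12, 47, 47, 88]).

Scan for sites:
  QalX (TATG, off=2): starts [0, 52, 63] → cuts [2, 54, 65]
  VbrX (CTCCC, off=0): no sites
  EstIII (TAAAGTT, off=0): starts [6, 16, 44, 84] → cuts [6, 16, 44, 84]
  UxaIX (GCCGAC, off=4): starts [28, 38] → cuts [32, 42]

All cut coordinates (distinct, sorted): [2, 6, 16, 32, 42, 44, 54, 65, 84]

Fragments:
  [0,2): 2 bp
  [2,6): 4 bp
  [6,16): 10 bp
  [16,32): 16 bp
  [32,42): 10 bp
  [42,44): 2 bp
  [44,54): 10 bp
  [54,65): 11 bp
  [65,84): 19 bp
  [84,95): 11 bp

[2,2,4,10,10,10,11,11,16,19]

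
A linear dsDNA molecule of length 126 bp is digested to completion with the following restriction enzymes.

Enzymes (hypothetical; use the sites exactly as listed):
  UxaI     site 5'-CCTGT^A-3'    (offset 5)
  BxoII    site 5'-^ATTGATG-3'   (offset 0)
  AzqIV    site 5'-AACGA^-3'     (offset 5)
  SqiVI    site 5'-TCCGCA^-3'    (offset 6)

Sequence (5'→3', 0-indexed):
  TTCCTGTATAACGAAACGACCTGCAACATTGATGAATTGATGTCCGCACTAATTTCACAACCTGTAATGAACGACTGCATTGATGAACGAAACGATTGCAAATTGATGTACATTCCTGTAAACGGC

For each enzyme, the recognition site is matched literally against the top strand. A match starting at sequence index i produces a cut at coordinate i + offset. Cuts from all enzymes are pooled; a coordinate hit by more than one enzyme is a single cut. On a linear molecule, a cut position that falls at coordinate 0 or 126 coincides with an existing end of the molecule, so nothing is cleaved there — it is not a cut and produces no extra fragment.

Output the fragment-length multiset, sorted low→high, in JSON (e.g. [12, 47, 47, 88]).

Per-enzyme occurrences:
  UxaI (CCTGTA, off=5): starts [2, 60, 114] → cuts [7, 65, 119]
  BxoII (ATTGATG, off=0): starts [27, 35, 78, 101] → cuts [27, 35, 78, 101]
  AzqIV (AACGA, off=5): starts [9, 14, 69, 85, 90] → cuts [14, 19, 74, 90, 95]
  SqiVI (TCCGCA, off=6): starts [42] → cuts [48]

All cut coordinates (distinct, sorted): [7, 14, 19, 27, 35, 48, 65, 74, 78, 90, 95, 101, 119]

Fragments:
  [0,7): 7 bp
  [7,14): 7 bp
  [14,19): 5 bp
  [19,27): 8 bp
  [27,35): 8 bp
  [35,48): 13 bp
  [48,65): 17 bp
  [65,74): 9 bp
  [74,78): 4 bp
  [78,90): 12 bp
  [90,95): 5 bp
  [95,101): 6 bp
  [101,119): 18 bp
  [119,126): 7 bp

[4,5,5,6,7,7,7,8,8,9,12,13,17,18]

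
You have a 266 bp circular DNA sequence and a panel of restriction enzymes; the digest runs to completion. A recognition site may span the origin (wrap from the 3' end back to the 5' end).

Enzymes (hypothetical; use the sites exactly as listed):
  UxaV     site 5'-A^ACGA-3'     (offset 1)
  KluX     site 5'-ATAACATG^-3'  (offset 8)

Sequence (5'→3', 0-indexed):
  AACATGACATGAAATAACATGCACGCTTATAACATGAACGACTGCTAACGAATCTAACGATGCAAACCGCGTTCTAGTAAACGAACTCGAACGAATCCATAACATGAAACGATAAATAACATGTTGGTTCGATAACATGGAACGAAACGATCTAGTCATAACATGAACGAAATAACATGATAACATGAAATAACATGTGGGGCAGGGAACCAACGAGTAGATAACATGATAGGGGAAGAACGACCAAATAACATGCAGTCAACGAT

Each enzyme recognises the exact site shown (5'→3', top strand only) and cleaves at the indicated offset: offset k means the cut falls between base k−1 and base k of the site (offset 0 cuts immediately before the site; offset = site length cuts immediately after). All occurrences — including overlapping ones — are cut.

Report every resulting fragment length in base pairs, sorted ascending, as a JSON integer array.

[1,1,2,2,5,6,8,9,10,10,10,11,11,13,15,15,15,15,16,16,16,16,19,24]

Scan for sites:
  UxaV AACGA/1: at [36, 46, 55, 79, 89, 107, 140, 145, 165, 211, 238, 260] ⇒ [37, 47, 56, 80, 90, 108, 141, 146, 166, 212, 239, 261]
  KluX ATAACATG/8: at [13, 28, 98, 115, 131, 157, 171, 179, 189, 220, 247, 264] ⇒ [6, 21, 36, 106, 123, 139, 165, 179, 187, 197, 228, 255]

All cut coordinates (distinct, sorted): [6, 21, 36, 37, 47, 56, 80, 90, 106, 108, 123, 139, 141, 146, 165, 166, 179, 187, 197, 212, 228, 239, 255, 261]

Fragments:
  6→21: 15 bp
  21→36: 15 bp
  36→37: 1 bp
  37→47: 10 bp
  47→56: 9 bp
  56→80: 24 bp
  80→90: 10 bp
  90→106: 16 bp
  106→108: 2 bp
  108→123: 15 bp
  123→139: 16 bp
  139→141: 2 bp
  141→146: 5 bp
  146→165: 19 bp
  165→166: 1 bp
  166→179: 13 bp
  179→187: 8 bp
  187→197: 10 bp
  197→212: 15 bp
  212→228: 16 bp
  228→239: 11 bp
  239→255: 16 bp
  255→261: 6 bp
  261→6 (wrap): 266-261+6 = 11 bp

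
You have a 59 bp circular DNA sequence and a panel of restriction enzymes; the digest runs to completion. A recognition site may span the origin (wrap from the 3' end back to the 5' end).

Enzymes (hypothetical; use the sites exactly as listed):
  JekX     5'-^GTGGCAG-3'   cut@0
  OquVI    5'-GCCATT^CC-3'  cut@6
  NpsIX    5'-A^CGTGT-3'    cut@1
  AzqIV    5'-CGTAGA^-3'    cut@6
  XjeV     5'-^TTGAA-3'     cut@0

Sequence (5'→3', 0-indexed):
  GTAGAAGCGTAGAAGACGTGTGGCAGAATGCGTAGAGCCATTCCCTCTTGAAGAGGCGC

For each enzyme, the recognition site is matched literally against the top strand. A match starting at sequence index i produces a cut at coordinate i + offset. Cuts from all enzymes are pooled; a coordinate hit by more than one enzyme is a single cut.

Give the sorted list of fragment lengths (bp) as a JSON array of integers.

Site scan:
  JekX (GTGGCAG, off=0): starts [19] → cuts [19]
  OquVI (GCCATTCC, off=6): starts [36] → cuts [42]
  NpsIX (ACGTGT, off=1): starts [15] → cuts [16]
  AzqIV (CGTAGA, off=6): starts [7, 30, 58] → cuts [5, 13, 36]
  XjeV (TTGAA, off=0): starts [47] → cuts [47]

Pooled cuts: [5, 13, 16, 19, 36, 42, 47]

Fragment lengths:
  5→13: 8 bp
  13→16: 3 bp
  16→19: 3 bp
  19→36: 17 bp
  36→42: 6 bp
  42→47: 5 bp
  47→5 (wrap): 59-47+5 = 17 bp

[3,3,5,6,8,17,17]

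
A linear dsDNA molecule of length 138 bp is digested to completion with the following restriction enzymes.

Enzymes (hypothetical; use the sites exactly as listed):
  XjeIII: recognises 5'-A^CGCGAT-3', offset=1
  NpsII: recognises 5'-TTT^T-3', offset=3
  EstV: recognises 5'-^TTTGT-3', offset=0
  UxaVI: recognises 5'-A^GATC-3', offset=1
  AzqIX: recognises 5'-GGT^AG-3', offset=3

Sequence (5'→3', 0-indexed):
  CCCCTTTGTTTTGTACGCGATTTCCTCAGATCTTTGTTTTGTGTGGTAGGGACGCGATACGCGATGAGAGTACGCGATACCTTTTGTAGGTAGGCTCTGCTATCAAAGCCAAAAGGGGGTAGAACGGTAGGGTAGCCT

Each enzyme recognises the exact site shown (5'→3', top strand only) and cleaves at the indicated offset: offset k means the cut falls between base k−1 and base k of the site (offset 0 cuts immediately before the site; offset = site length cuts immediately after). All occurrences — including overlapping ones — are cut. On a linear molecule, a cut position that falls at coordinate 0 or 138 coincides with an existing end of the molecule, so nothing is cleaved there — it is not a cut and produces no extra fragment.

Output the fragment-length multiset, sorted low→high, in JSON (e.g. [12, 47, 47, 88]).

[2,2,2,4,4,4,5,5,5,5,5,7,7,8,8,10,13,13,29]

Scan for sites:
  XjeIII ACGCGAT/1: at [14, 51, 58, 71] ⇒ [15, 52, 59, 72]
  NpsII TTTT/3: at [8, 36, 81] ⇒ [11, 39, 84]
  EstV TTTGT/0: at [4, 9, 32, 37, 82] ⇒ [4, 9, 32, 37, 82]
  UxaVI AGATC/1: at [27] ⇒ [28]
  AzqIX GGTAG/3: at [44, 88, 117, 125, 130] ⇒ [47, 91, 120, 128, 133]

Pooled cuts: [4, 9, 11, 15, 28, 32, 37, 39, 47, 52, 59, 72, 82, 84, 91, 120, 128, 133]

Fragment lengths:
  [0,4): 4 bp
  [4,9): 5 bp
  [9,11): 2 bp
  [11,15): 4 bp
  [15,28): 13 bp
  [28,32): 4 bp
  [32,37): 5 bp
  [37,39): 2 bp
  [39,47): 8 bp
  [47,52): 5 bp
  [52,59): 7 bp
  [59,72): 13 bp
  [72,82): 10 bp
  [82,84): 2 bp
  [84,91): 7 bp
  [91,120): 29 bp
  [120,128): 8 bp
  [128,133): 5 bp
  [133,138): 5 bp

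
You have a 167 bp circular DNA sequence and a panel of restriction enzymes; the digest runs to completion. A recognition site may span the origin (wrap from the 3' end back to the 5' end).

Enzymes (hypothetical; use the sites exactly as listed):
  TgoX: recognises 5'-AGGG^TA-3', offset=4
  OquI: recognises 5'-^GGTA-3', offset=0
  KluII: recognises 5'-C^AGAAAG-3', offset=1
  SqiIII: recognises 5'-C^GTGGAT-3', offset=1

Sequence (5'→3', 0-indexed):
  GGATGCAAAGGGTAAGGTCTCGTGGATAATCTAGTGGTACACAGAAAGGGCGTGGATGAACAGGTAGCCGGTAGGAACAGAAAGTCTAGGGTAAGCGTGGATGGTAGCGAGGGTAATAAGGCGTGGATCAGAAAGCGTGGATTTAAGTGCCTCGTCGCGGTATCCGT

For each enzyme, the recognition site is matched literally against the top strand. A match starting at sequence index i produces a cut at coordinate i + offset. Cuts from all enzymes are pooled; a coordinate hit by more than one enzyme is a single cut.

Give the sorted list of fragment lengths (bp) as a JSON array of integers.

Scan for sites:
  TgoX (AGGGTA, off=4): starts [8, 87, 109] → cuts [12, 91, 113]
  OquI (GGTA, off=0): starts [10, 35, 62, 69, 89, 102, 111, 158] → cuts [10, 35, 62, 69, 89, 102, 111, 158]
  KluII (CAGAAAG, off=1): starts [41, 77, 128] → cuts [42, 78, 129]
  SqiIII (CGTGGAT, off=1): starts [20, 50, 95, 121, 135, 164] → cuts [21, 51, 96, 122, 136, 165]

Pooled cuts: [10, 12, 21, 35, 42, 51, 62, 69, 78, 89, 91, 96, 102, 111, 113, 122, 129, 136, 158, 165]

Fragments:
  10→12: 2 bp
  12→21: 9 bp
  21→35: 14 bp
  35→42: 7 bp
  42→51: 9 bp
  51→62: 11 bp
  62→69: 7 bp
  69→78: 9 bp
  78→89: 11 bp
  89→91: 2 bp
  91→96: 5 bp
  96→102: 6 bp
  102→111: 9 bp
  111→113: 2 bp
  113→122: 9 bp
  122→129: 7 bp
  129→136: 7 bp
  136→158: 22 bp
  158→165: 7 bp
  165→10 (wrap): 167-165+10 = 12 bp

[2,2,2,5,6,7,7,7,7,7,9,9,9,9,9,11,11,12,14,22]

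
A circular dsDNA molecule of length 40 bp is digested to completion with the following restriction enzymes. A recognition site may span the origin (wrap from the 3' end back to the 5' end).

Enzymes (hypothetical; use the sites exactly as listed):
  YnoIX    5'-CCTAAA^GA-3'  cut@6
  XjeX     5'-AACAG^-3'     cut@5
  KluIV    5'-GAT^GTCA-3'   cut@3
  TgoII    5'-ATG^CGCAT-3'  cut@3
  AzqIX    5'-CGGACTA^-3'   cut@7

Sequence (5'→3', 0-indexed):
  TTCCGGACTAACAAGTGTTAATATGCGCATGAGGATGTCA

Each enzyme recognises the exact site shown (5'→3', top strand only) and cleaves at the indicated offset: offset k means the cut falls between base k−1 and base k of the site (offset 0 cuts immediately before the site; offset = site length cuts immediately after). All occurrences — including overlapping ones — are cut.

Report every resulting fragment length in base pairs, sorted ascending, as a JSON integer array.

Site scan:
  YnoIX (CCTAAAGA, off=6): no sites
  XjeX (AACAG, off=5): no sites
  KluIV (GATGTCA, off=3): starts [33] → cuts [36]
  TgoII (ATGCGCAT, off=3): starts [22] → cuts [25]
  AzqIX (CGGACTA, off=7): starts [3] → cuts [10]

Pooled cuts: [10, 25, 36]

Fragment lengths:
  10→25: 15 bp
  25→36: 11 bp
  36→10 (wrap): 40-36+10 = 14 bp

[11,14,15]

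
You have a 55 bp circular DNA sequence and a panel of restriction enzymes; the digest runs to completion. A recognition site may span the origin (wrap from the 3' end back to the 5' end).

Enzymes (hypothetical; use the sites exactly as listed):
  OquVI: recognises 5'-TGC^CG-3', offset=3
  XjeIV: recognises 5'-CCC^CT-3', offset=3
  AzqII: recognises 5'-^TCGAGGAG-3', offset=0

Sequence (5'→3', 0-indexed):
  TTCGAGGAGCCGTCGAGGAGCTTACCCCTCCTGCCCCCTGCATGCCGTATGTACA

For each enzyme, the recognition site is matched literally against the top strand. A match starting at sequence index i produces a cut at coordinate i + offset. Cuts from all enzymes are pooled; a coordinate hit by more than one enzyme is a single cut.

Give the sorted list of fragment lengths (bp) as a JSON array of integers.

Scan for sites:
  OquVI (TGCCG, off=3): starts [42] → cuts [45]
  XjeIV (CCCCT, off=3): starts [24, 34] → cuts [27, 37]
  AzqII (TCGAGGAG, off=0): starts [1, 12] → cuts [1, 12]

All cut coordinates (distinct, sorted): [1, 12, 27, 37, 45]

Fragment lengths:
  1→12: 11 bp
  12→27: 15 bp
  27→37: 10 bp
  37→45: 8 bp
  45→1 (wrap): 55-45+1 = 11 bp

[8,10,11,11,15]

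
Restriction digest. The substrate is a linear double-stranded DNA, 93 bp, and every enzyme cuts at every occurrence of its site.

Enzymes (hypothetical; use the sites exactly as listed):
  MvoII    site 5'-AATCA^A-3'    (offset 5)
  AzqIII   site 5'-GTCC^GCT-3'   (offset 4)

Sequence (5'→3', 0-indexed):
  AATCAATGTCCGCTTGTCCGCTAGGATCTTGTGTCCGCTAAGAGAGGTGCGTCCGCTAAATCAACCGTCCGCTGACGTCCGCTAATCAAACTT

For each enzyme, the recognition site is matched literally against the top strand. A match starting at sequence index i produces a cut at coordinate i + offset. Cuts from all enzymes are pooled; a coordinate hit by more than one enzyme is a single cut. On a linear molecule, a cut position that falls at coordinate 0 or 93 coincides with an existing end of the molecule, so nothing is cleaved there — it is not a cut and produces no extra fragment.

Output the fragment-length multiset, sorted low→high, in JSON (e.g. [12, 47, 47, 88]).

[5,5,6,7,8,8,9,10,17,18]

Site scan:
  MvoII (AATCAA, off=5): starts [0, 58, 83] → cuts [5, 63, 88]
  AzqIII (GTCCGCT, off=4): starts [7, 15, 32, 50, 66, 76] → cuts [11, 19, 36, 54, 70, 80]

All cut coordinates (distinct, sorted): [5, 11, 19, 36, 54, 63, 70, 80, 88]

Fragment lengths:
  [0,5): 5 bp
  [5,11): 6 bp
  [11,19): 8 bp
  [19,36): 17 bp
  [36,54): 18 bp
  [54,63): 9 bp
  [63,70): 7 bp
  [70,80): 10 bp
  [80,88): 8 bp
  [88,93): 5 bp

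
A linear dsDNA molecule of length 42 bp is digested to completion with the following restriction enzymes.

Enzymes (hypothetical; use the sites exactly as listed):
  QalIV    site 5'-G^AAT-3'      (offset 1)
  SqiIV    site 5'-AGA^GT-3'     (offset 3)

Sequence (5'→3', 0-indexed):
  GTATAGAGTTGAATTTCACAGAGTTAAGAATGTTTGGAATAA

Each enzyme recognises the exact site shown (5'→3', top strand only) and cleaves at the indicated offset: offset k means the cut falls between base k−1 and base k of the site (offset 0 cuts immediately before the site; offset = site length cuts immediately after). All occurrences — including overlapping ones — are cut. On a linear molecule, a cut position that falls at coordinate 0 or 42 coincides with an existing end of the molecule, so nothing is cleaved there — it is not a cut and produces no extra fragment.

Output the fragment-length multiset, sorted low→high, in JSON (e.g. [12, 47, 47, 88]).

[4,5,6,7,9,11]

Site scan:
  QalIV GAAT/1: at [10, 27, 36] ⇒ [11, 28, 37]
  SqiIV AGAGT/3: at [4, 19] ⇒ [7, 22]

Pooled cuts: [7, 11, 22, 28, 37]

Fragments:
  [0,7): 7 bp
  [7,11): 4 bp
  [11,22): 11 bp
  [22,28): 6 bp
  [28,37): 9 bp
  [37,42): 5 bp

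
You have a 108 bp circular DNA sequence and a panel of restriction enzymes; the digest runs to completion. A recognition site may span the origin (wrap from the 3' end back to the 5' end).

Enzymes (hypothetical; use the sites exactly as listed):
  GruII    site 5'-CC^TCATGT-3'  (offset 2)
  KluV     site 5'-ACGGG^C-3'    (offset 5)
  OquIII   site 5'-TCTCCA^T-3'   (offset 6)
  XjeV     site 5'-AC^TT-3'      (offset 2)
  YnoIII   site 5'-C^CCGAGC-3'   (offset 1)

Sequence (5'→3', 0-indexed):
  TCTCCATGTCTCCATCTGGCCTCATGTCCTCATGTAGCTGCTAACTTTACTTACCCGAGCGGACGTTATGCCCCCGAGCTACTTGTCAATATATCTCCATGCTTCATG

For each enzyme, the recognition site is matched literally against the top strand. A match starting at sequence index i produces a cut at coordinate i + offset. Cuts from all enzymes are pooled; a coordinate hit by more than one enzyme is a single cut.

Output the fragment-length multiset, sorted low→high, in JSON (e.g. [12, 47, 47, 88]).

[4,5,7,8,8,9,15,16,17,19]

Per-enzyme occurrences:
  GruII (CCTCATGT, off=2): starts [19, 27] → cuts [21, 29]
  KluV (ACGGGC, off=5): no sites
  OquIII (TCTCCAT, off=6): starts [0, 8, 93] → cuts [6, 14, 99]
  XjeV (ACTT, off=2): starts [43, 48, 80] → cuts [45, 50, 82]
  YnoIII (CCCGAGC, off=1): starts [53, 72] → cuts [54, 73]

Pooled cuts: [6, 14, 21, 29, 45, 50, 54, 73, 82, 99]

Fragments:
  6→14: 8 bp
  14→21: 7 bp
  21→29: 8 bp
  29→45: 16 bp
  45→50: 5 bp
  50→54: 4 bp
  54→73: 19 bp
  73→82: 9 bp
  82→99: 17 bp
  99→6 (wrap): 108-99+6 = 15 bp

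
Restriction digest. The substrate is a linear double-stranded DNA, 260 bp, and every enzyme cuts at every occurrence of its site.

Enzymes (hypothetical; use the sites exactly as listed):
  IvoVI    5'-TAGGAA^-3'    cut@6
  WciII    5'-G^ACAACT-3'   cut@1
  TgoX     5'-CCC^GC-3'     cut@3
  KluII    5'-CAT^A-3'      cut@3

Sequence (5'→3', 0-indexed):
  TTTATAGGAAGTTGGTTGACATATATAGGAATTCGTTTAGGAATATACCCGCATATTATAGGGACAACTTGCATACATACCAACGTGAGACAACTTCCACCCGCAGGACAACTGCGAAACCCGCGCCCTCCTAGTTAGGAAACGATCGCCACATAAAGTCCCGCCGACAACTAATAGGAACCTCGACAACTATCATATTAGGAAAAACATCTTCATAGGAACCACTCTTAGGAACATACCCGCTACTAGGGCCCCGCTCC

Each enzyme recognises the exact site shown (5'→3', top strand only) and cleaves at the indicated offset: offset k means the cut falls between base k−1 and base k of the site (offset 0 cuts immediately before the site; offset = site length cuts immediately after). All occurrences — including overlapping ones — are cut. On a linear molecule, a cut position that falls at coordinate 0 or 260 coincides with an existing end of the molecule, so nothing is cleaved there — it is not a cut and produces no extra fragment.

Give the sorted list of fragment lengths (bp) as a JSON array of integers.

[3,4,4,4,4,5,5,5,5,7,8,8,9,9,10,11,11,11,12,12,12,13,13,13,14,14,15,19]

Per-enzyme occurrences:
  IvoVI TAGGAA/6: at [4, 25, 37, 135, 174, 198, 215, 228] ⇒ [10, 31, 43, 141, 180, 204, 221, 234]
  WciII GACAACT/1: at [62, 88, 106, 165, 184] ⇒ [63, 89, 107, 166, 185]
  TgoX CCCGC/3: at [47, 99, 119, 159, 238, 252] ⇒ [50, 102, 122, 162, 241, 255]
  KluII CATA/3: at [19, 51, 71, 75, 151, 193, 213, 234] ⇒ [22, 54, 74, 78, 154, 196, 216, 237]

All cut coordinates (distinct, sorted): [10, 22, 31, 43, 50, 54, 63, 74, 78, 89, 102, 107, 122, 141, 154, 162, 166, 180, 185, 196, 204, 216, 221, 234, 237, 241, 255]

Fragments:
  [0,10): 10 bp
  [10,22): 12 bp
  [22,31): 9 bp
  [31,43): 12 bp
  [43,50): 7 bp
  [50,54): 4 bp
  [54,63): 9 bp
  [63,74): 11 bp
  [74,78): 4 bp
  [78,89): 11 bp
  [89,102): 13 bp
  [102,107): 5 bp
  [107,122): 15 bp
  [122,141): 19 bp
  [141,154): 13 bp
  [154,162): 8 bp
  [162,166): 4 bp
  [166,180): 14 bp
  [180,185): 5 bp
  [185,196): 11 bp
  [196,204): 8 bp
  [204,216): 12 bp
  [216,221): 5 bp
  [221,234): 13 bp
  [234,237): 3 bp
  [237,241): 4 bp
  [241,255): 14 bp
  [255,260): 5 bp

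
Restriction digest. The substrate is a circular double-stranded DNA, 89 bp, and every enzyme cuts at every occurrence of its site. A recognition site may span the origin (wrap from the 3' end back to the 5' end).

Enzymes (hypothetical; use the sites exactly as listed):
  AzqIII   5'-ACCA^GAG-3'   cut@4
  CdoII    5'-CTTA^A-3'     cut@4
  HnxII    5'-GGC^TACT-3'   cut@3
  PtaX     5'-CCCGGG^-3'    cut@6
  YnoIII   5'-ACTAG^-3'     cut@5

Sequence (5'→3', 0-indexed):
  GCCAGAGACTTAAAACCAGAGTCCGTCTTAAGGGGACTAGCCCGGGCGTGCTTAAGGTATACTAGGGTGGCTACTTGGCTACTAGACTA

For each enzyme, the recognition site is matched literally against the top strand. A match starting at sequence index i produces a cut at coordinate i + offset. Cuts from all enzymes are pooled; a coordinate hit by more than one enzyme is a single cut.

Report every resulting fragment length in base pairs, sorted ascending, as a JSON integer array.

Per-enzyme occurrences:
  AzqIII ACCAGAG/4: at [14] ⇒ [18]
  CdoII CTTAA/4: at [8, 26, 50] ⇒ [12, 30, 54]
  HnxII GGCTACT/3: at [68, 76] ⇒ [71, 79]
  PtaX CCCGGG/6: at [40] ⇒ [46]
  YnoIII ACTAG/5: at [35, 60, 80, 85] ⇒ [1, 40, 65, 85]

Pooled cuts: [1, 12, 18, 30, 40, 46, 54, 65, 71, 79, 85]

Fragments:
  1→12: 11 bp
  12→18: 6 bp
  18→30: 12 bp
  30→40: 10 bp
  40→46: 6 bp
  46→54: 8 bp
  54→65: 11 bp
  65→71: 6 bp
  71→79: 8 bp
  79→85: 6 bp
  85→1 (wrap): 89-85+1 = 5 bp

[5,6,6,6,6,8,8,10,11,11,12]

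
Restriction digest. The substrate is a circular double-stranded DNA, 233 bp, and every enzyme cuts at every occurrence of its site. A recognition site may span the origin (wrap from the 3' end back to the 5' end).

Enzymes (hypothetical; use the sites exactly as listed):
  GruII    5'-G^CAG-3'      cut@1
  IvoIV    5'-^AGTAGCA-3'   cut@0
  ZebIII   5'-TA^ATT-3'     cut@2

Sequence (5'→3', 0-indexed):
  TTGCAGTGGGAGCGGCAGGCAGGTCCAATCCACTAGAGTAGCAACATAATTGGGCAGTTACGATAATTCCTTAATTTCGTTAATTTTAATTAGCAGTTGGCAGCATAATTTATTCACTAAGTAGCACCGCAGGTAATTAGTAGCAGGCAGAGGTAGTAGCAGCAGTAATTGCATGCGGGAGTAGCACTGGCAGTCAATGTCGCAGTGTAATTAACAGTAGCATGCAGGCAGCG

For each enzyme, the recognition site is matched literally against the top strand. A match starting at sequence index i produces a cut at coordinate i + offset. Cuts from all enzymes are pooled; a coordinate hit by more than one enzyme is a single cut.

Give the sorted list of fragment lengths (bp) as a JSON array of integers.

Per-enzyme occurrences:
  GruII (GCAG, off=1): starts [2, 14, 18, 53, 92, 99, 128, 142, 146, 158, 161, 189, 201, 223, 227] → cuts [3, 15, 19, 54, 93, 100, 129, 143, 147, 159, 162, 190, 202, 224, 228]
  IvoIV (AGTAGCA, off=0): starts [36, 119, 138, 154, 179, 215] → cuts [36, 119, 138, 154, 179, 215]
  ZebIII (TAATT, off=2): starts [46, 63, 71, 80, 86, 105, 133, 165, 207] → cuts [48, 65, 73, 82, 88, 107, 135, 167, 209]

Pooled cuts: [3, 15, 19, 36, 48, 54, 65, 73, 82, 88, 93, 100, 107, 119, 129, 135, 138, 143, 147, 154, 159, 162, 167, 179, 190, 202, 209, 215, 224, 228]

Fragment lengths:
  3→15: 12 bp
  15→19: 4 bp
  19→36: 17 bp
  36→48: 12 bp
  48→54: 6 bp
  54→65: 11 bp
  65→73: 8 bp
  73→82: 9 bp
  82→88: 6 bp
  88→93: 5 bp
  93→100: 7 bp
  100→107: 7 bp
  107→119: 12 bp
  119→129: 10 bp
  129→135: 6 bp
  135→138: 3 bp
  138→143: 5 bp
  143→147: 4 bp
  147→154: 7 bp
  154→159: 5 bp
  159→162: 3 bp
  162→167: 5 bp
  167→179: 12 bp
  179→190: 11 bp
  190→202: 12 bp
  202→209: 7 bp
  209→215: 6 bp
  215→224: 9 bp
  224→228: 4 bp
  228→3 (wrap): 233-228+3 = 8 bp

[3,3,4,4,4,5,5,5,5,6,6,6,6,7,7,7,7,8,8,9,9,10,11,11,12,12,12,12,12,17]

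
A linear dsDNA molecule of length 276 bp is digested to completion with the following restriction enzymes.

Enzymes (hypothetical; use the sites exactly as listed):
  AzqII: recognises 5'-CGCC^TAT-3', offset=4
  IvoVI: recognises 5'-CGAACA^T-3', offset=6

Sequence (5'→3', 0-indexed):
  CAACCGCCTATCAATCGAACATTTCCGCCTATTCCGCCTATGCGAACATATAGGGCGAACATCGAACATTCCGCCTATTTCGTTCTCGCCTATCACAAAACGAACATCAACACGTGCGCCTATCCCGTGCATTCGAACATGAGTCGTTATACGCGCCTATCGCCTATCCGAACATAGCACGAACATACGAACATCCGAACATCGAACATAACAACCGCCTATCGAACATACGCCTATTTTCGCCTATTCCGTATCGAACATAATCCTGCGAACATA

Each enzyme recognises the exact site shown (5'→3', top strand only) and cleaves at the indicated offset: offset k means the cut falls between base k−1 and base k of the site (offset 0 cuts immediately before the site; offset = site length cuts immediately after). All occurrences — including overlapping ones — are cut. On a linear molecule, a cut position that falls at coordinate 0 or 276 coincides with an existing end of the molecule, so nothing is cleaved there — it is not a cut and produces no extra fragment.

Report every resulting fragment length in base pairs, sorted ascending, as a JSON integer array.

[2,6,7,7,7,7,8,8,8,8,9,9,10,10,10,11,11,13,13,14,14,15,16,16,18,19]

Per-enzyme occurrences:
  AzqII CGCCTAT/4: at [4, 25, 34, 71, 86, 116, 153, 160, 215, 230, 240] ⇒ [8, 29, 38, 75, 90, 120, 157, 164, 219, 234, 244]
  IvoVI CGAACAT/6: at [15, 42, 55, 62, 100, 133, 168, 179, 187, 195, 202, 222, 254, 268] ⇒ [21, 48, 61, 68, 106, 139, 174, 185, 193, 201, 208, 228, 260, 274]

Pooled cuts: [8, 21, 29, 38, 48, 61, 68, 75, 90, 106, 120, 139, 157, 164, 174, 185, 193, 201, 208, 219, 228, 234, 244, 260, 274]

Fragment lengths:
  [0,8): 8 bp
  [8,21): 13 bp
  [21,29): 8 bp
  [29,38): 9 bp
  [38,48): 10 bp
  [48,61): 13 bp
  [61,68): 7 bp
  [68,75): 7 bp
  [75,90): 15 bp
  [90,106): 16 bp
  [106,120): 14 bp
  [120,139): 19 bp
  [139,157): 18 bp
  [157,164): 7 bp
  [164,174): 10 bp
  [174,185): 11 bp
  [185,193): 8 bp
  [193,201): 8 bp
  [201,208): 7 bp
  [208,219): 11 bp
  [219,228): 9 bp
  [228,234): 6 bp
  [234,244): 10 bp
  [244,260): 16 bp
  [260,274): 14 bp
  [274,276): 2 bp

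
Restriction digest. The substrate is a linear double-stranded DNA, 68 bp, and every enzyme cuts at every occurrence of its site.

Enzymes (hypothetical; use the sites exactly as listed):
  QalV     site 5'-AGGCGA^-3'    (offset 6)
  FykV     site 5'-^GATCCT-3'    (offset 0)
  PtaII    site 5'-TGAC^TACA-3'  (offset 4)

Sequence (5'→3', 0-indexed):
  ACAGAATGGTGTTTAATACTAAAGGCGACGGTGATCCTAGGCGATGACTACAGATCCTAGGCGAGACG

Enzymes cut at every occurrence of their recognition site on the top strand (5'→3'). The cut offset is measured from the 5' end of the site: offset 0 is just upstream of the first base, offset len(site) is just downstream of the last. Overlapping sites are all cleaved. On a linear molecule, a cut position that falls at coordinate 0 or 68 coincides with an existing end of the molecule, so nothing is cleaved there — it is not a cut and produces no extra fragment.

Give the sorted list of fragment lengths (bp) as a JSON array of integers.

Site scan:
  QalV (AGGCGA, off=6): starts [22, 38, 58] → cuts [28, 44, 64]
  FykV (GATCCT, off=0): starts [32, 52] → cuts [32, 52]
  PtaII (TGACTACA, off=4): starts [44] → cuts [48]

Pooled cuts: [28, 32, 44, 48, 52, 64]

Fragments:
  [0,28): 28 bp
  [28,32): 4 bp
  [32,44): 12 bp
  [44,48): 4 bp
  [48,52): 4 bp
  [52,64): 12 bp
  [64,68): 4 bp

[4,4,4,4,12,12,28]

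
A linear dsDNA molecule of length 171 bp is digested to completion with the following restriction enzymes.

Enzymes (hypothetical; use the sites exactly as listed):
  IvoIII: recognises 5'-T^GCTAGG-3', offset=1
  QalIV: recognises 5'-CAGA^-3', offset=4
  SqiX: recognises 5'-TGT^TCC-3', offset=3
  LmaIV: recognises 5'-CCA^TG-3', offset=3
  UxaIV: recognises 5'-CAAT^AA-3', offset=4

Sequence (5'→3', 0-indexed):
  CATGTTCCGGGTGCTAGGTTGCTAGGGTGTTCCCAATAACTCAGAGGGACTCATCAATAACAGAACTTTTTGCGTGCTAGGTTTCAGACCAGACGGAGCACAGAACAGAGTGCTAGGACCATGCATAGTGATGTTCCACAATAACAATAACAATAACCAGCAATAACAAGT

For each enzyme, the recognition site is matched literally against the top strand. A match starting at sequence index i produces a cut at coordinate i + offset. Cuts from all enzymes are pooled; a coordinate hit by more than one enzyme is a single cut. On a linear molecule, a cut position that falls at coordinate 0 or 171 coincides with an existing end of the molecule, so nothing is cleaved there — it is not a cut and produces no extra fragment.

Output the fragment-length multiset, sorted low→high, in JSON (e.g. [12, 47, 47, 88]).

Per-enzyme occurrences:
  IvoIII (TGCTAGG, off=1): starts [11, 19, 74, 110] → cuts [12, 20, 75, 111]
  QalIV (CAGA, off=4): starts [41, 60, 84, 89, 100, 105] → cuts [45, 64, 88, 93, 104, 109]
  SqiX (TGTTCC, off=3): starts [2, 27, 131] → cuts [5, 30, 134]
  LmaIV (CCATG, off=3): starts [118] → cuts [121]
  UxaIV (CAATAA, off=4): starts [33, 54, 138, 144, 150, 160] → cuts [37, 58, 142, 148, 154, 164]

Pooled cuts: [5, 12, 20, 30, 37, 45, 58, 64, 75, 88, 93, 104, 109, 111, 121, 134, 142, 148, 154, 164]

Fragments:
  [0,5): 5 bp
  [5,12): 7 bp
  [12,20): 8 bp
  [20,30): 10 bp
  [30,37): 7 bp
  [37,45): 8 bp
  [45,58): 13 bp
  [58,64): 6 bp
  [64,75): 11 bp
  [75,88): 13 bp
  [88,93): 5 bp
  [93,104): 11 bp
  [104,109): 5 bp
  [109,111): 2 bp
  [111,121): 10 bp
  [121,134): 13 bp
  [134,142): 8 bp
  [142,148): 6 bp
  [148,154): 6 bp
  [154,164): 10 bp
  [164,171): 7 bp

[2,5,5,5,6,6,6,7,7,7,8,8,8,10,10,10,11,11,13,13,13]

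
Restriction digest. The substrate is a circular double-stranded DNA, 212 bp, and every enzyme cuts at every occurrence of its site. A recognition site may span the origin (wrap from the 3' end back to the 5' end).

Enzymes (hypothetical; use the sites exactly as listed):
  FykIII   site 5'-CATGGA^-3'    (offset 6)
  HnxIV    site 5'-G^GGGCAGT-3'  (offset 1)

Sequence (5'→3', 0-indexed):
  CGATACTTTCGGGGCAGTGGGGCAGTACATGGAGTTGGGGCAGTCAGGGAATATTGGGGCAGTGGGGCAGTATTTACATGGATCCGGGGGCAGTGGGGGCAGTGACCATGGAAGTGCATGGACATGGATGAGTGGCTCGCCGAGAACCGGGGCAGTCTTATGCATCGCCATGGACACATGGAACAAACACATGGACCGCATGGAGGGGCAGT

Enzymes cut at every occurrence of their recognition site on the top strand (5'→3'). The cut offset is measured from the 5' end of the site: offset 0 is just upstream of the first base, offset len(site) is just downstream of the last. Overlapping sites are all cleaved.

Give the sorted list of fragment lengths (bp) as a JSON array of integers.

[1,4,5,6,8,8,8,9,9,10,13,14,16,18,18,19,21,25]

Site scan:
  FykIII (CATGGA, off=6): starts [27, 76, 106, 116, 122, 168, 176, 189, 198] → cuts [33, 82, 112, 122, 128, 174, 182, 195, 204]
  HnxIV (GGGGCAGT, off=1): starts [10, 18, 36, 55, 63, 86, 95, 148, 204] → cuts [11, 19, 37, 56, 64, 87, 96, 149, 205]

All cut coordinates (distinct, sorted): [11, 19, 33, 37, 56, 64, 82, 87, 96, 112, 122, 128, 149, 174, 182, 195, 204, 205]

Fragment lengths:
  11→19: 8 bp
  19→33: 14 bp
  33→37: 4 bp
  37→56: 19 bp
  56→64: 8 bp
  64→82: 18 bp
  82→87: 5 bp
  87→96: 9 bp
  96→112: 16 bp
  112→122: 10 bp
  122→128: 6 bp
  128→149: 21 bp
  149→174: 25 bp
  174→182: 8 bp
  182→195: 13 bp
  195→204: 9 bp
  204→205: 1 bp
  205→11 (wrap): 212-205+11 = 18 bp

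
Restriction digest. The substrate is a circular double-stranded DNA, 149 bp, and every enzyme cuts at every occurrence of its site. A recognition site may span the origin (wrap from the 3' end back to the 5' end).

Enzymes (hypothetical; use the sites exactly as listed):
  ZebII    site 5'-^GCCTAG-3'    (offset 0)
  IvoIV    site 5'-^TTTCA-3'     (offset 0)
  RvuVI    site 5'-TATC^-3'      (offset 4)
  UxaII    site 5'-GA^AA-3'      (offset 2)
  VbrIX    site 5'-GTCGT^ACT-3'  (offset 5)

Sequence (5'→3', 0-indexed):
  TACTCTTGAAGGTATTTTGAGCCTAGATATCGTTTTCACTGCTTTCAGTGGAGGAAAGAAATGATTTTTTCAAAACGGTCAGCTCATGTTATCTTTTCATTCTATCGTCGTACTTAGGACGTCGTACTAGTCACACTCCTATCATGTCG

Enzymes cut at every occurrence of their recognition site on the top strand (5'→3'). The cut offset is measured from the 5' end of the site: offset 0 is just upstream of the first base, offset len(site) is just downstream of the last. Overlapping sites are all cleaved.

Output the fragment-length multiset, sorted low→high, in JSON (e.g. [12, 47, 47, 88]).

Per-enzyme occurrences:
  ZebII GCCTAG/0: at [20] ⇒ [20]
  IvoIV TTTCA/0: at [33, 42, 67, 94] ⇒ [33, 42, 67, 94]
  RvuVI TATC/4: at [27, 89, 102, 139] ⇒ [31, 93, 106, 143]
  UxaII GAAA/2: at [53, 57] ⇒ [55, 59]
  VbrIX GTCGTACT/5: at [106, 120, 145] ⇒ [1, 111, 125]

Pooled cuts: [1, 20, 31, 33, 42, 55, 59, 67, 93, 94, 106, 111, 125, 143]

Fragment lengths:
  1→20: 19 bp
  20→31: 11 bp
  31→33: 2 bp
  33→42: 9 bp
  42→55: 13 bp
  55→59: 4 bp
  59→67: 8 bp
  67→93: 26 bp
  93→94: 1 bp
  94→106: 12 bp
  106→111: 5 bp
  111→125: 14 bp
  125→143: 18 bp
  143→1 (wrap): 149-143+1 = 7 bp

[1,2,4,5,7,8,9,11,12,13,14,18,19,26]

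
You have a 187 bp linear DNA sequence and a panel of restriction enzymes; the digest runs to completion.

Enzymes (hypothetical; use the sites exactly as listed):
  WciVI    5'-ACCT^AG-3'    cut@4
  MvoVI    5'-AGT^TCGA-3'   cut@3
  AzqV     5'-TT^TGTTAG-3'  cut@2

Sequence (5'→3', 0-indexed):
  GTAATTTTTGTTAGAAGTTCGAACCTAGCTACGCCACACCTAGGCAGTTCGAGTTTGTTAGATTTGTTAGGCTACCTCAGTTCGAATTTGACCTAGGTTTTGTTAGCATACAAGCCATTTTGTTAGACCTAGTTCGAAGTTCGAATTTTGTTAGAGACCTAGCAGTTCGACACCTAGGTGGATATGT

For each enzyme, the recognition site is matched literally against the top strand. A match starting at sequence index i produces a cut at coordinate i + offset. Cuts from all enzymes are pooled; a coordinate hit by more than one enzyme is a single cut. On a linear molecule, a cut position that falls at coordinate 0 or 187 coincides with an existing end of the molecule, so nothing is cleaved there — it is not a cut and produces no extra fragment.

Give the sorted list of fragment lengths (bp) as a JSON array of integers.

Scan for sites:
  WciVI ACCTAG/4: at [22, 37, 90, 126, 156, 171] ⇒ [26, 41, 94, 130, 160, 175]
  MvoVI AGTTCGA/3: at [15, 45, 78, 130, 137, 163] ⇒ [18, 48, 81, 133, 140, 166]
  AzqV TTTGTTAG/2: at [6, 53, 62, 98, 118, 146] ⇒ [8, 55, 64, 100, 120, 148]

Pooled cuts: [8, 18, 26, 41, 48, 55, 64, 81, 94, 100, 120, 130, 133, 140, 148, 160, 166, 175]

Fragment lengths:
  [0,8): 8 bp
  [8,18): 10 bp
  [18,26): 8 bp
  [26,41): 15 bp
  [41,48): 7 bp
  [48,55): 7 bp
  [55,64): 9 bp
  [64,81): 17 bp
  [81,94): 13 bp
  [94,100): 6 bp
  [100,120): 20 bp
  [120,130): 10 bp
  [130,133): 3 bp
  [133,140): 7 bp
  [140,148): 8 bp
  [148,160): 12 bp
  [160,166): 6 bp
  [166,175): 9 bp
  [175,187): 12 bp

[3,6,6,7,7,7,8,8,8,9,9,10,10,12,12,13,15,17,20]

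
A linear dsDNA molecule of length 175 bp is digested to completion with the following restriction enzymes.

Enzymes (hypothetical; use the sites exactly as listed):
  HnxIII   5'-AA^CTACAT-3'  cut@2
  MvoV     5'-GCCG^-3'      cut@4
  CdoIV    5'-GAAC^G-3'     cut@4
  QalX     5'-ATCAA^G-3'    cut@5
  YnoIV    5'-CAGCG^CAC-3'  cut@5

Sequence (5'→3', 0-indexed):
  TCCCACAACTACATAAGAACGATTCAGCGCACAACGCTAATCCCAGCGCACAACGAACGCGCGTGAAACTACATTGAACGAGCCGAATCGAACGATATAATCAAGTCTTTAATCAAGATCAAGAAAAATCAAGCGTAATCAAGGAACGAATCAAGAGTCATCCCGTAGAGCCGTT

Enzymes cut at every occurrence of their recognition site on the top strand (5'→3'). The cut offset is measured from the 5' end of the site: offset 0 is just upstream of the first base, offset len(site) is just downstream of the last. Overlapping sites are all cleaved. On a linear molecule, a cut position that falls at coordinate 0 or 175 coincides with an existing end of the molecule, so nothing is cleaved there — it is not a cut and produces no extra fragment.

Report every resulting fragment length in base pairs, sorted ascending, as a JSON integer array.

Site scan:
  HnxIII (AACTACAT, off=2): starts [6, 66] → cuts [8, 68]
  MvoV (GCCG, off=4): starts [81, 169] → cuts [85, 173]
  CdoIV (GAACG, off=4): starts [16, 54, 75, 89, 143] → cuts [20, 58, 79, 93, 147]
  QalX (ATCAAG, off=5): starts [99, 111, 117, 127, 137, 149] → cuts [104, 116, 122, 132, 142, 154]
  YnoIV (CAGCGCAC, off=5): starts [24, 43] → cuts [29, 48]

All cut coordinates (distinct, sorted): [8, 20, 29, 48, 58, 68, 79, 85, 93, 104, 116, 122, 132, 142, 147, 154, 173]

Fragments:
  [0,8): 8 bp
  [8,20): 12 bp
  [20,29): 9 bp
  [29,48): 19 bp
  [48,58): 10 bp
  [58,68): 10 bp
  [68,79): 11 bp
  [79,85): 6 bp
  [85,93): 8 bp
  [93,104): 11 bp
  [104,116): 12 bp
  [116,122): 6 bp
  [122,132): 10 bp
  [132,142): 10 bp
  [142,147): 5 bp
  [147,154): 7 bp
  [154,173): 19 bp
  [173,175): 2 bp

[2,5,6,6,7,8,8,9,10,10,10,10,11,11,12,12,19,19]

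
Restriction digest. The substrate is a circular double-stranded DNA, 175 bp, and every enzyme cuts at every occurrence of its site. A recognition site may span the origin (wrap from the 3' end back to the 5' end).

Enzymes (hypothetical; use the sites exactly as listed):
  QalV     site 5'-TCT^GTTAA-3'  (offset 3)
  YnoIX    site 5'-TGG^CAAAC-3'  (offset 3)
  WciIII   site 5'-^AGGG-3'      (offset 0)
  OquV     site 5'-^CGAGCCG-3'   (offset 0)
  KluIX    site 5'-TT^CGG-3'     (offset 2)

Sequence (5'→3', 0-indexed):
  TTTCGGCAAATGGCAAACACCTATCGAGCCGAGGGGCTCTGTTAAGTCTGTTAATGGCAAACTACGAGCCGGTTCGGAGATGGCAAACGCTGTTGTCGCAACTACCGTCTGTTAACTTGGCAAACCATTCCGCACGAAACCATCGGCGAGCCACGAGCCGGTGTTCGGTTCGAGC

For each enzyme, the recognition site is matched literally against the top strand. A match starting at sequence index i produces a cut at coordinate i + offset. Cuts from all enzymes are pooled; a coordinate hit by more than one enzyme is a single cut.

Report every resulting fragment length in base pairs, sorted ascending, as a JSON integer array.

[7,7,8,9,9,9,10,10,10,11,12,13,27,33]

Scan for sites:
  QalV (TCTGTTAA, off=3): starts [37, 46, 107] → cuts [40, 49, 110]
  YnoIX (TGGCAAAC, off=3): starts [10, 54, 80, 117] → cuts [13, 57, 83, 120]
  WciIII (AGGG, off=0): starts [31] → cuts [31]
  OquV (CGAGCCG, off=0): starts [24, 64, 153] → cuts [24, 64, 153]
  KluIX (TTCGG, off=2): starts [1, 72, 163] → cuts [3, 74, 165]

Pooled cuts: [3, 13, 24, 31, 40, 49, 57, 64, 74, 83, 110, 120, 153, 165]

Fragments:
  3→13: 10 bp
  13→24: 11 bp
  24→31: 7 bp
  31→40: 9 bp
  40→49: 9 bp
  49→57: 8 bp
  57→64: 7 bp
  64→74: 10 bp
  74→83: 9 bp
  83→110: 27 bp
  110→120: 10 bp
  120→153: 33 bp
  153→165: 12 bp
  165→3 (wrap): 175-165+3 = 13 bp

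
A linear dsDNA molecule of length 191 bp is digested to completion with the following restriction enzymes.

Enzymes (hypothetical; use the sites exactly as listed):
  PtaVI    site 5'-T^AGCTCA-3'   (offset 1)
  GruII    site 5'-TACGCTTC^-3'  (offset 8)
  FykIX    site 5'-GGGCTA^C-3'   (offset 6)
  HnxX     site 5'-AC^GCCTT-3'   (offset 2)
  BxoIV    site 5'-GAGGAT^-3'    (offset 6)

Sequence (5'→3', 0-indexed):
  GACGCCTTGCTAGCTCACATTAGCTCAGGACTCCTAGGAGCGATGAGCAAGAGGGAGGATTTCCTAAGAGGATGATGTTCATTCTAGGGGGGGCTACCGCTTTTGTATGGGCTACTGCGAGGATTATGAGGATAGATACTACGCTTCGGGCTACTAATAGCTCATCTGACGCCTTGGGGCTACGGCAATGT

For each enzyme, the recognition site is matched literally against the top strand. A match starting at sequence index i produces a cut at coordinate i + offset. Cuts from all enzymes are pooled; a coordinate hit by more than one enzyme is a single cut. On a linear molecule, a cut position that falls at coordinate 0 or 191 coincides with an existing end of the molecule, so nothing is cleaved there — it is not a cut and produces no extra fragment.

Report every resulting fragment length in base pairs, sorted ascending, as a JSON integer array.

[3,5,6,8,9,9,10,10,12,12,13,14,18,23,39]

Site scan:
  PtaVI TAGCTCA/1: at [10, 20, 157] ⇒ [11, 21, 158]
  GruII TACGCTTC/8: at [139] ⇒ [147]
  FykIX GGGCTAC/6: at [90, 108, 147, 176] ⇒ [96, 114, 153, 182]
  HnxX ACGCCTT/2: at [1, 168] ⇒ [3, 170]
  BxoIV GAGGAT/6: at [54, 67, 118, 127] ⇒ [60, 73, 124, 133]

Pooled cuts: [3, 11, 21, 60, 73, 96, 114, 124, 133, 147, 153, 158, 170, 182]

Fragments:
  [0,3): 3 bp
  [3,11): 8 bp
  [11,21): 10 bp
  [21,60): 39 bp
  [60,73): 13 bp
  [73,96): 23 bp
  [96,114): 18 bp
  [114,124): 10 bp
  [124,133): 9 bp
  [133,147): 14 bp
  [147,153): 6 bp
  [153,158): 5 bp
  [158,170): 12 bp
  [170,182): 12 bp
  [182,191): 9 bp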